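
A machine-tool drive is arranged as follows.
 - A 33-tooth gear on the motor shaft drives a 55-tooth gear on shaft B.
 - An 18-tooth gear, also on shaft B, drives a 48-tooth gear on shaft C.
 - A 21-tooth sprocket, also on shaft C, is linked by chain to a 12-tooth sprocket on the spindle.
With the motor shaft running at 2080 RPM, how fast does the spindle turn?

819 RPM

the motor shaft → shaft B (gear mesh, 55/33): 2080 ÷ 1.6667 = 1248 RPM
shaft B → shaft C (gear mesh, 48/18): 1248 ÷ 2.6667 = 468 RPM
shaft C → the spindle (chain, 12/21): 468 ÷ 0.57143 = 819 RPM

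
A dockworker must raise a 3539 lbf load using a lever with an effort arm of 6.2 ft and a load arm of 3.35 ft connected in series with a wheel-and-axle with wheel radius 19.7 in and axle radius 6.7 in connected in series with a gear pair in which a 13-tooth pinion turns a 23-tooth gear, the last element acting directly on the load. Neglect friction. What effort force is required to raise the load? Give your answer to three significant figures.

368 lbf

Lever MA = effort arm / load arm = 6.2/3.35 = 1.8507.
Wheel-and-axle MA = R/r = 19.7/6.7 = 2.9403.
Gear pair MA = 23/13 = 1.7692.
Combined ideal MA = 1.8507 × 2.9403 × 1.7692 = 9.6277.
Effort = load / MA = 3539 / 9.6277 = 367.58 lbf.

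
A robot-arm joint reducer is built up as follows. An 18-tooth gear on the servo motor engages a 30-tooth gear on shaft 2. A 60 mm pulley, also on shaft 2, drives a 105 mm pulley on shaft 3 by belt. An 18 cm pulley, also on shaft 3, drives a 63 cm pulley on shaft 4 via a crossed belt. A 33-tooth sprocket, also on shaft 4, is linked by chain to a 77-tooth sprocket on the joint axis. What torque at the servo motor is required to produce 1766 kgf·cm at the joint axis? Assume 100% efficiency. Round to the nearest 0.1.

74.1 kgf·cm

Overall ratio R = 1.6667 × 1.75 × 3.5 × 2.3333 = 23.819.
Input torque = output torque / R = 1766 / 23.819 = 74.141 kgf·cm.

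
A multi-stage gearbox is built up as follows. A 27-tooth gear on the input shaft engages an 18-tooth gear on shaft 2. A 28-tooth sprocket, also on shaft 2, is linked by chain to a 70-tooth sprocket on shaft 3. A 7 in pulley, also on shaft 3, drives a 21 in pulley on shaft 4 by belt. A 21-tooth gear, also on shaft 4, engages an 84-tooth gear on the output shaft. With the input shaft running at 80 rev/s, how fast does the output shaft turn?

4 rev/s

Gear mesh: ratio = 18/27 = 0.66667, so shaft 2 turns at 80 / 0.66667 = 120 rev/s.
Chain: ratio = 70/28 = 2.5, so shaft 3 turns at 120 / 2.5 = 48 rev/s.
Belt: ratio = 21/7 = 3, so shaft 4 turns at 48 / 3 = 16 rev/s.
Gear mesh: ratio = 84/21 = 4, so the output shaft turns at 16 / 4 = 4 rev/s.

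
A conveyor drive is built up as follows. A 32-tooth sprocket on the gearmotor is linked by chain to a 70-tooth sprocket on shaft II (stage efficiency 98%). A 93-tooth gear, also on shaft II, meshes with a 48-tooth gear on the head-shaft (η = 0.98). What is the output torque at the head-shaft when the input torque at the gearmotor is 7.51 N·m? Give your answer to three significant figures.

chain 70/32 = 2.1875 → τ = 7.51·2.1875·0.98 = 16.1 N·m
gear mesh 48/93 = 0.51613 → τ = 16.1·0.51613·0.98 = 8.1433 N·m

8.14 N·m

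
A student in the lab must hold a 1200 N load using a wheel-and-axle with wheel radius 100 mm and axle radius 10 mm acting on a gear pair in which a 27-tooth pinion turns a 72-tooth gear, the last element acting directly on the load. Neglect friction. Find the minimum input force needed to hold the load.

45 N

Wheel-and-axle MA = R/r = 100/10 = 10.
Gear pair MA = 72/27 = 2.6667.
Combined ideal MA = 10 × 2.6667 = 26.667.
Effort = load / MA = 1200 / 26.667 = 45 N.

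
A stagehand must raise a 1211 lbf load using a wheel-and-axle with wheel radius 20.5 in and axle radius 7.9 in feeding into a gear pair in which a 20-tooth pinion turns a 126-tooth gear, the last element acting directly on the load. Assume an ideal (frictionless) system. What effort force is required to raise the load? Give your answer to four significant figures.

Wheel-and-axle MA = R/r = 20.5/7.9 = 2.5949.
Gear pair MA = 126/20 = 6.3.
Combined ideal MA = 2.5949 × 6.3 = 16.348.
Effort = load / MA = 1211 / 16.348 = 74.076 lbf.

74.08 lbf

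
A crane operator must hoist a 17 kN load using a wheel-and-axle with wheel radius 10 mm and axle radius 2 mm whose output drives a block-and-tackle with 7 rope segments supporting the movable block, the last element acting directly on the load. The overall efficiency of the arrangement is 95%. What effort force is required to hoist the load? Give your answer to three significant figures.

0.511 kN

Wheel-and-axle MA = R/r = 10/2 = 5.
Block-and-tackle MA = number of supporting rope parts = 7.
Combined ideal MA = 5 × 7 = 35.
Actual MA = 35 × 0.95 = 33.25.
Effort = load / actual MA = 17 / 33.25 = 0.51128 kN.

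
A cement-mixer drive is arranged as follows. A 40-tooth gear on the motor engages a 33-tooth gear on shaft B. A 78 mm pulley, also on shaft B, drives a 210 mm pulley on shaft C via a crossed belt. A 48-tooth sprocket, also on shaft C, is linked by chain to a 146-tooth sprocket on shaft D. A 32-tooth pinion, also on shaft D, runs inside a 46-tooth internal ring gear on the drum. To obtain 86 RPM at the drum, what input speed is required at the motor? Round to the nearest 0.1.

Overall ratio R = 0.825 × 2.6923 × 3.0417 × 1.4375 = 9.7118.
Required input speed = output speed × R = 86 × 9.7118 = 835.21 RPM.

835.2 RPM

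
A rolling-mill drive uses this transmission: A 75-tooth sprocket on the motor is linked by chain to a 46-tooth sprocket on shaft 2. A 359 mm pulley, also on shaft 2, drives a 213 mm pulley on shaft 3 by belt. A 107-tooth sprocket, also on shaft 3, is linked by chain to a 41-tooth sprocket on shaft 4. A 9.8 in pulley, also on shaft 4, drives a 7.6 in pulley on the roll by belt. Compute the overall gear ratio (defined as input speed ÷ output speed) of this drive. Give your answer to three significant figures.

0.108

Each stage contributes driven/driver: chain 46/75 = 0.61333, belt 213/359 = 0.59331, chain 41/107 = 0.38318, belt 7.6/9.8 = 0.77551.
Overall: 0.61333 × 0.59331 × 0.38318 × 0.77551 = 0.10814.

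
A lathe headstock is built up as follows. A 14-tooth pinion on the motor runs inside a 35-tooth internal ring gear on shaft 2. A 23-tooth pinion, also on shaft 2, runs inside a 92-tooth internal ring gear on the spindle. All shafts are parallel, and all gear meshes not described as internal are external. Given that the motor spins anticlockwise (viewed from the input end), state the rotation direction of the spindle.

anticlockwise

the motor → shaft 2: internal mesh, same direction → CCW.
shaft 2 → the spindle: internal mesh, same direction → CCW.
0 reversals in total — an even number — so the spindle turns the same way as the motor.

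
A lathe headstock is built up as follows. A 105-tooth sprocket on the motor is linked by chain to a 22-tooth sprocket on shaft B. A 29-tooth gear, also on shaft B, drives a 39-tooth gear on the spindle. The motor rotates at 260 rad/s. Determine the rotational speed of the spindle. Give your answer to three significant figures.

Chain: ratio = 22/105 = 0.20952, so shaft B turns at 260 / 0.20952 = 1240.9 rad/s.
Gear mesh: ratio = 39/29 = 1.3448, so the spindle turns at 1240.9 / 1.3448 = 922.73 rad/s.

923 rad/s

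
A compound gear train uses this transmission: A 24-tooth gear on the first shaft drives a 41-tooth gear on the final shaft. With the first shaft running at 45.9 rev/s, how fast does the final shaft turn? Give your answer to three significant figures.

26.9 rev/s

the first shaft → the final shaft (gear mesh, 41/24): 45.9 ÷ 1.7083 = 26.868 rev/s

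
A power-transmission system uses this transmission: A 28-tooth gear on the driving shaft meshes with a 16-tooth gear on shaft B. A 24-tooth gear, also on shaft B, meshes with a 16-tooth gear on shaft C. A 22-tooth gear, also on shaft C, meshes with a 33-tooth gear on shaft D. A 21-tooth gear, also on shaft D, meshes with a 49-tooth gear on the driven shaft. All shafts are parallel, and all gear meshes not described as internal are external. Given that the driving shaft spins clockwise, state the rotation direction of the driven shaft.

clockwise

the driving shaft → shaft B: external mesh, 1 reversal → CCW.
shaft B → shaft C: external mesh, 1 reversal → CW.
shaft C → shaft D: external mesh, 1 reversal → CCW.
shaft D → the driven shaft: external mesh, 1 reversal → CW.
4 reversals in total — an even number — so the driven shaft turns the same way as the driving shaft.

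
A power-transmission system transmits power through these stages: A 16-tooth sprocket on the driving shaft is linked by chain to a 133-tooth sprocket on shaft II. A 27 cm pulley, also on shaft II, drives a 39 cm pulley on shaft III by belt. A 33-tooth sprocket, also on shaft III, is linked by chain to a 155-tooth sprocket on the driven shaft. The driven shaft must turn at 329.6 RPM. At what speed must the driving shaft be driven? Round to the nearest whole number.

Overall ratio R = 8.3125 × 1.4444 × 4.697 = 56.396.
Required input speed = output speed × R = 329.6 × 56.396 = 18588 RPM.

18588 RPM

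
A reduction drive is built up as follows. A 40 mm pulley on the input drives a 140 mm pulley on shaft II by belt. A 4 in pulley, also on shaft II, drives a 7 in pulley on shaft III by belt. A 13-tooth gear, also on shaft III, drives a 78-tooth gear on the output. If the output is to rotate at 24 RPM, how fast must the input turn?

882 RPM

Overall ratio R = 3.5 × 1.75 × 6 = 36.75.
Required input speed = output speed × R = 24 × 36.75 = 882 RPM.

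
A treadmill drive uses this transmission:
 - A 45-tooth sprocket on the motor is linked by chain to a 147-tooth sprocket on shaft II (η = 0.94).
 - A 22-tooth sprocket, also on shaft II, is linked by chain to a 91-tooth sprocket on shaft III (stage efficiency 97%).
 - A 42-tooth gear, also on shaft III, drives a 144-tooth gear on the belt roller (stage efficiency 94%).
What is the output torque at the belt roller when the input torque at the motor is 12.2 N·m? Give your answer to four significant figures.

Chain: ratio = 147/45 = 3.2667; torque at shaft II = 12.2 × 3.2667 × 0.94 = 37.462 N·m.
Chain: ratio = 91/22 = 4.1364; torque at shaft III = 37.462 × 4.1364 × 0.97 = 150.31 N·m.
Gear mesh: ratio = 144/42 = 3.4286; torque at the belt roller = 150.31 × 3.4286 × 0.94 = 484.42 N·m.

484.4 N·m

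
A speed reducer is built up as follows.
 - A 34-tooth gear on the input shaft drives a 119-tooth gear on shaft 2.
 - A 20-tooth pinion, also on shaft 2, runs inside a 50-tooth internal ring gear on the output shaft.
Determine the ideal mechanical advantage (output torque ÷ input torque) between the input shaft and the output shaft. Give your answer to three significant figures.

8.75

Each stage contributes driven/driver: gear mesh 119/34 = 3.5, internal gear 50/20 = 2.5.
Overall: 3.5 × 2.5 = 8.75.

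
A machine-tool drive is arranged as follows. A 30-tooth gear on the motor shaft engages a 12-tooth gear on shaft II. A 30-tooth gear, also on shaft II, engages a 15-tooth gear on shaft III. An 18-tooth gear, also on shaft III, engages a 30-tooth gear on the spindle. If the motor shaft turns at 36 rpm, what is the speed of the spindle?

Gear mesh: ratio = 12/30 = 0.4, so shaft II turns at 36 / 0.4 = 90 rpm.
Gear mesh: ratio = 15/30 = 0.5, so shaft III turns at 90 / 0.5 = 180 rpm.
Gear mesh: ratio = 30/18 = 1.6667, so the spindle turns at 180 / 1.6667 = 108 rpm.

108 rpm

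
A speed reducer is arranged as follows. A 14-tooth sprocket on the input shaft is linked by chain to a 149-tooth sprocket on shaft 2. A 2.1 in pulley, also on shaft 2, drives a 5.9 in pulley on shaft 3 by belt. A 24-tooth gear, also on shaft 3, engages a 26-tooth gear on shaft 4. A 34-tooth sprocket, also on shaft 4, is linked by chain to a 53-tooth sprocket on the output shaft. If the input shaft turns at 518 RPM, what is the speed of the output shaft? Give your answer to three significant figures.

10.3 RPM

Chain: ratio = 149/14 = 10.643, so shaft 2 turns at 518 / 10.643 = 48.671 RPM.
Belt: ratio = 5.9/2.1 = 2.8095, so shaft 3 turns at 48.671 / 2.8095 = 17.324 RPM.
Gear mesh: ratio = 26/24 = 1.0833, so shaft 4 turns at 17.324 / 1.0833 = 15.991 RPM.
Chain: ratio = 53/34 = 1.5588, so the output shaft turns at 15.991 / 1.5588 = 10.258 RPM.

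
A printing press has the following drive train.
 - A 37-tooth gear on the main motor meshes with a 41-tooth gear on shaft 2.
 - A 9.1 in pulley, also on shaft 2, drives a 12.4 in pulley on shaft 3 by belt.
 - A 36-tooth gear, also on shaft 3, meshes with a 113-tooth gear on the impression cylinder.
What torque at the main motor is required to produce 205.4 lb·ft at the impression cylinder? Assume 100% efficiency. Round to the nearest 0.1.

Overall ratio R = 1.1081 × 1.3626 × 3.1389 = 4.7396.
Input torque = output torque / R = 205.4 / 4.7396 = 43.337 lb·ft.

43.3 lb·ft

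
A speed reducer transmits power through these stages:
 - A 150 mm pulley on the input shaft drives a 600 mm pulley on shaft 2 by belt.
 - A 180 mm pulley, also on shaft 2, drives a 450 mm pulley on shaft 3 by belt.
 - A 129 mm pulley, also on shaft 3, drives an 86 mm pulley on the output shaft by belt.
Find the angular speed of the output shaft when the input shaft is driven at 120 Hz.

18 Hz

Belt: ratio = 600/150 = 4, so shaft 2 turns at 120 / 4 = 30 Hz.
Belt: ratio = 450/180 = 2.5, so shaft 3 turns at 30 / 2.5 = 12 Hz.
Belt: ratio = 86/129 = 0.66667, so the output shaft turns at 12 / 0.66667 = 18 Hz.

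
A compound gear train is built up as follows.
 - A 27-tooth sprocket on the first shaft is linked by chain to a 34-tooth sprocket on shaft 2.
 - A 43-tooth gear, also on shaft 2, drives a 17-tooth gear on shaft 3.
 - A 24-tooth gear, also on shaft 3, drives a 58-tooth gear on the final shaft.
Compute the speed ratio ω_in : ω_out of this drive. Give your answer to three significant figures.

Each stage contributes driven/driver: chain 34/27 = 1.2593, gear mesh 17/43 = 0.39535, gear mesh 58/24 = 2.4167.
Overall: 1.2593 × 0.39535 × 2.4167 = 1.2031.

1.20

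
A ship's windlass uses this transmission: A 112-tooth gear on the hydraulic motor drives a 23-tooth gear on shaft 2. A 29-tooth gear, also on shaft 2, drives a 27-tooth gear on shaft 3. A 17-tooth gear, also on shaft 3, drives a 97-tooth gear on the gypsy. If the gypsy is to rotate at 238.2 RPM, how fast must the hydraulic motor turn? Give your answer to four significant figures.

259.9 RPM

Overall ratio R = 0.20536 × 0.93103 × 5.7059 = 1.0909.
Required input speed = output speed × R = 238.2 × 1.0909 = 259.86 RPM.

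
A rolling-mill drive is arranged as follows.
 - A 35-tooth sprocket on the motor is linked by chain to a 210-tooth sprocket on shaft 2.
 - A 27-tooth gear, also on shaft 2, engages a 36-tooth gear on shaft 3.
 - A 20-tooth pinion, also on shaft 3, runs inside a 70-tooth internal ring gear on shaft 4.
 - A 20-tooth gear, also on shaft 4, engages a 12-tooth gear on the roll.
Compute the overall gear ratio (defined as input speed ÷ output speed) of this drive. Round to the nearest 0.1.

Each stage contributes driven/driver: chain 210/35 = 6, gear mesh 36/27 = 1.3333, internal gear 70/20 = 3.5, gear mesh 12/20 = 0.6.
Overall: 6 × 1.3333 × 3.5 × 0.6 = 16.8.

16.8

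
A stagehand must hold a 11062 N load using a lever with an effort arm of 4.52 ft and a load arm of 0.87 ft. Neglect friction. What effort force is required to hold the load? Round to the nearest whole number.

2129 N

Lever MA = effort arm / load arm = 4.52/0.87 = 5.1954.
Effort = load / MA = 11062 / 5.1954 = 2129.2 N.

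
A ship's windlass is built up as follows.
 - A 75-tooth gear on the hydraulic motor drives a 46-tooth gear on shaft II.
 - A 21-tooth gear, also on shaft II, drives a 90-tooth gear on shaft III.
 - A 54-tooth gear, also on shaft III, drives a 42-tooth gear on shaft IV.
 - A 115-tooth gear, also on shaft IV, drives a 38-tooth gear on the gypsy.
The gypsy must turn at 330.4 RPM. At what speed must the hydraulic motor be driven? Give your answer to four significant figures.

223.2 RPM

Overall ratio R = 0.61333 × 4.2857 × 0.77778 × 0.33043 = 0.67556.
Required input speed = output speed × R = 330.4 × 0.67556 = 223.2 RPM.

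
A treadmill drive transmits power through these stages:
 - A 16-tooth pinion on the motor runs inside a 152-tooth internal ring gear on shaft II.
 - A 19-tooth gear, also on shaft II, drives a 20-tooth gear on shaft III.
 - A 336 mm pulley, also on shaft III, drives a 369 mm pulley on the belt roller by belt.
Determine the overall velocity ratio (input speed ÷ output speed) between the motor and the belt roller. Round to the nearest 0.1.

Each stage contributes driven/driver: internal gear 152/16 = 9.5, gear mesh 20/19 = 1.0526, belt 369/336 = 1.0982.
Overall: 9.5 × 1.0526 × 1.0982 = 10.982.

11.0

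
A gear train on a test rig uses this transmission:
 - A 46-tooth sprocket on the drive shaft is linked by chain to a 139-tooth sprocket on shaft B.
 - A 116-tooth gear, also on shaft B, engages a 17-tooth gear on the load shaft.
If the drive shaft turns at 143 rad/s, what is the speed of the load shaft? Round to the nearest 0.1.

322.9 rad/s

chain 139/46 = 3.0217 → 143/3.0217 = 47.324 rad/s
gear mesh 17/116 = 0.14655 → 47.324/0.14655 = 322.91 rad/s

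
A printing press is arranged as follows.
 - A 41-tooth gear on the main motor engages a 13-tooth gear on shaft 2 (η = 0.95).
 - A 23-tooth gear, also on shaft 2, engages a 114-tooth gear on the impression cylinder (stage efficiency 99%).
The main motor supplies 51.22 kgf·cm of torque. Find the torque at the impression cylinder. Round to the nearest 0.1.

75.7 kgf·cm

After the gear mesh (13/41): 51.22 × 0.31707 × 0.95 = 15.428 kgf·cm
After the gear mesh (114/23): 15.428 × 4.9565 × 0.99 = 75.707 kgf·cm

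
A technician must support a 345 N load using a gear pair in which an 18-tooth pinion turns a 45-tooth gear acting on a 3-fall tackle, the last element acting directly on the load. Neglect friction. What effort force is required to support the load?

Gear pair MA = 45/18 = 2.5.
Block-and-tackle MA = number of supporting rope parts = 3.
Combined ideal MA = 2.5 × 3 = 7.5.
Effort = load / MA = 345 / 7.5 = 46 N.

46 N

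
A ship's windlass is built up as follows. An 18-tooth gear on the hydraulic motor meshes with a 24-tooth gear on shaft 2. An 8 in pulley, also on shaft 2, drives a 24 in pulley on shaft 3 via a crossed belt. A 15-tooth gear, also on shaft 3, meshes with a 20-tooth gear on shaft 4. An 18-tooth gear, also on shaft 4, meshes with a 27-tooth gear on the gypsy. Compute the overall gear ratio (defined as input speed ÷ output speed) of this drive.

Each stage contributes driven/driver: gear mesh 24/18 = 1.3333, belt 24/8 = 3, gear mesh 20/15 = 1.3333, gear mesh 27/18 = 1.5.
Overall: 1.3333 × 3 × 1.3333 × 1.5 = 8.

8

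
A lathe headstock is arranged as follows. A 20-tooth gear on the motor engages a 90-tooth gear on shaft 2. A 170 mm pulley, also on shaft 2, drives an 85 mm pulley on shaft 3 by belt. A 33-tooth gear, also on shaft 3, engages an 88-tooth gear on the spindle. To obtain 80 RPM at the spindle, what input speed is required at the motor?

Overall ratio R = 4.5 × 0.5 × 2.6667 = 6.
Required input speed = output speed × R = 80 × 6 = 480 RPM.

480 RPM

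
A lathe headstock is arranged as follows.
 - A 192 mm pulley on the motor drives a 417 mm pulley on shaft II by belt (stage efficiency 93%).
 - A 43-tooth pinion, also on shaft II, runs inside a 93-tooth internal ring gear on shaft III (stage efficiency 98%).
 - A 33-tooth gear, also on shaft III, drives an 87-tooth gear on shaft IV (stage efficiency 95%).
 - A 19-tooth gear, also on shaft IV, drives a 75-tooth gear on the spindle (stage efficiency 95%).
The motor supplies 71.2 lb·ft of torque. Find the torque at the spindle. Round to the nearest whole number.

After the belt (417/192): 71.2 × 2.1719 × 0.93 = 143.81 lb·ft
After the internal gear (93/43): 143.81 × 2.1628 × 0.98 = 304.82 lb·ft
After the gear mesh (87/33): 304.82 × 2.6364 × 0.95 = 763.43 lb·ft
After the gear mesh (75/19): 763.43 × 3.9474 × 0.95 = 2862.8 lb·ft

2863 lb·ft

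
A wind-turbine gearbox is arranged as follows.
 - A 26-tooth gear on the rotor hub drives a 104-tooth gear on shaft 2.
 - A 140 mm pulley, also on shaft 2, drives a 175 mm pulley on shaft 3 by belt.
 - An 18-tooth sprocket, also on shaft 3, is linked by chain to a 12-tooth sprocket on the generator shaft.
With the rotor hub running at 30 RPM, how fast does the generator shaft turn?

Gear mesh: ratio = 104/26 = 4, so shaft 2 turns at 30 / 4 = 7.5 RPM.
Belt: ratio = 175/140 = 1.25, so shaft 3 turns at 7.5 / 1.25 = 6 RPM.
Chain: ratio = 12/18 = 0.66667, so the generator shaft turns at 6 / 0.66667 = 9 RPM.

9 RPM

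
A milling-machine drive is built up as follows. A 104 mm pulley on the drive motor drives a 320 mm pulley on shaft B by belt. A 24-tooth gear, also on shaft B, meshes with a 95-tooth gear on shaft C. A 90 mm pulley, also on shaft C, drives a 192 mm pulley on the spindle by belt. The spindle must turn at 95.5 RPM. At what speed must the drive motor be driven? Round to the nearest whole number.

Overall ratio R = 3.0769 × 3.9583 × 2.1333 = 25.983.
Required input speed = output speed × R = 95.5 × 25.983 = 2481.4 RPM.

2481 RPM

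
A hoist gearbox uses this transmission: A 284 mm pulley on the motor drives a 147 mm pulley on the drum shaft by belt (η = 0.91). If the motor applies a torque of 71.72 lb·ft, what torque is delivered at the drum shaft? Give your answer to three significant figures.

Belt: ratio = 147/284 = 0.51761; torque at the drum shaft = 71.72 × 0.51761 × 0.91 = 33.782 lb·ft.

33.8 lb·ft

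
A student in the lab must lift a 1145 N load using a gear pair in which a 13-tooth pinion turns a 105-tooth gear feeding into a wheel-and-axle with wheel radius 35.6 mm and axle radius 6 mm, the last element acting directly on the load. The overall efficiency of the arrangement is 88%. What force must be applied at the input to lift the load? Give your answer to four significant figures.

27.15 N

Gear pair MA = 105/13 = 8.0769.
Wheel-and-axle MA = R/r = 35.6/6 = 5.9333.
Combined ideal MA = 8.0769 × 5.9333 = 47.923.
Actual MA = 47.923 × 0.88 = 42.172.
Effort = load / actual MA = 1145 / 42.172 = 27.151 N.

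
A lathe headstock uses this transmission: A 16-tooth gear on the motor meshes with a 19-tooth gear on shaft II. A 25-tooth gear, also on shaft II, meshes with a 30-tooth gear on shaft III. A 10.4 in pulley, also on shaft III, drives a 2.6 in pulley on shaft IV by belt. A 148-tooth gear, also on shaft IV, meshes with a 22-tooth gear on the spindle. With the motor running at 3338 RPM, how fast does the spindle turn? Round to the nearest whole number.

63033 RPM

the motor → shaft II (gear mesh, 19/16): 3338 ÷ 1.1875 = 2810.9 RPM
shaft II → shaft III (gear mesh, 30/25): 2810.9 ÷ 1.2 = 2342.5 RPM
shaft III → shaft IV (belt, 2.6/10.4): 2342.5 ÷ 0.25 = 9369.8 RPM
shaft IV → the spindle (gear mesh, 22/148): 9369.8 ÷ 0.14865 = 63033 RPM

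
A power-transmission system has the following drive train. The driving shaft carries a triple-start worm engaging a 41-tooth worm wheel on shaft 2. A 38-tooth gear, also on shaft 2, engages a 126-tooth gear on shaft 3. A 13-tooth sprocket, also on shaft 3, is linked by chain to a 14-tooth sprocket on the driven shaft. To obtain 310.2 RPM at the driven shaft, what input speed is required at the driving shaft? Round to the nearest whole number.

15138 RPM

Overall ratio R = 13.667 × 3.3158 × 1.0769 = 48.802.
Required input speed = output speed × R = 310.2 × 48.802 = 15138 RPM.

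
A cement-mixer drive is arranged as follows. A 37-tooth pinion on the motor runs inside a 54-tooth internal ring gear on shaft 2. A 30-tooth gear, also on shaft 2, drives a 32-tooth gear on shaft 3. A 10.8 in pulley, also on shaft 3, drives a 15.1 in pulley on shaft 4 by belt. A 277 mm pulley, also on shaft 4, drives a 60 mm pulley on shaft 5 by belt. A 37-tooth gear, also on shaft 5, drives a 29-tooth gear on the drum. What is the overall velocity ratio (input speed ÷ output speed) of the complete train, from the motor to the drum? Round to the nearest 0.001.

0.370

Each stage contributes driven/driver: internal gear 54/37 = 1.4595, gear mesh 32/30 = 1.0667, belt 15.1/10.8 = 1.3981, belt 60/277 = 0.21661, gear mesh 29/37 = 0.78378.
Overall: 1.4595 × 1.0667 × 1.3981 × 0.21661 × 0.78378 = 0.36952.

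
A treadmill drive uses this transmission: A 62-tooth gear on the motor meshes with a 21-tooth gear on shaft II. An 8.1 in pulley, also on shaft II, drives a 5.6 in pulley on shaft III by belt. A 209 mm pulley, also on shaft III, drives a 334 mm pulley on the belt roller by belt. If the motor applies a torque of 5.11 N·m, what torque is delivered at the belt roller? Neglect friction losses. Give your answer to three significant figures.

1.91 N·m

After the gear mesh (21/62): 5.11 × 0.33871 = 1.7308 N·m
After the belt (5.6/8.1): 1.7308 × 0.69136 = 1.1966 N·m
After the belt (334/209): 1.1966 × 1.5981 = 1.9123 N·m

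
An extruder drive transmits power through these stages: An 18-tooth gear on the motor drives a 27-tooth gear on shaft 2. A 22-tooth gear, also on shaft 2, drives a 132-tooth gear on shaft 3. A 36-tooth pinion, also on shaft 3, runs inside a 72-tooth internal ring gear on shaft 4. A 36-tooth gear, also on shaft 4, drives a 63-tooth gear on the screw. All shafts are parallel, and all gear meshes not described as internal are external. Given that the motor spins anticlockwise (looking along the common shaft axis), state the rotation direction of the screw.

the motor → shaft 2: external mesh, 1 reversal → CW.
shaft 2 → shaft 3: external mesh, 1 reversal → CCW.
shaft 3 → shaft 4: internal mesh, same direction → CCW.
shaft 4 → the screw: external mesh, 1 reversal → CW.
3 reversals in total — an odd number — so the screw turns opposite to the motor.

clockwise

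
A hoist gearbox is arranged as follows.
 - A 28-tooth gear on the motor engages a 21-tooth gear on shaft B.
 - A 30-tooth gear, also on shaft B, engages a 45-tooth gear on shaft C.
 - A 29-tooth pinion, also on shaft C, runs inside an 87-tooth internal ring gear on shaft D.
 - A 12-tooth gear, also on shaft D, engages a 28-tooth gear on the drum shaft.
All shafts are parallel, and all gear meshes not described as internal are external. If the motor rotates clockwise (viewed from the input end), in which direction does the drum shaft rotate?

the motor → shaft B: external mesh, 1 reversal → CCW.
shaft B → shaft C: external mesh, 1 reversal → CW.
shaft C → shaft D: internal mesh, same direction → CW.
shaft D → the drum shaft: external mesh, 1 reversal → CCW.
3 reversals in total — an odd number — so the drum shaft turns opposite to the motor.

anticlockwise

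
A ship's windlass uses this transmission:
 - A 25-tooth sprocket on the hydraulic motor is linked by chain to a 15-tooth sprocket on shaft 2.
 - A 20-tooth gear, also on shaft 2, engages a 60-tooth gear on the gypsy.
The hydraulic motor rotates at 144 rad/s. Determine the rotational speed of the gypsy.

80 rad/s

the hydraulic motor → shaft 2 (chain, 15/25): 144 ÷ 0.6 = 240 rad/s
shaft 2 → the gypsy (gear mesh, 60/20): 240 ÷ 3 = 80 rad/s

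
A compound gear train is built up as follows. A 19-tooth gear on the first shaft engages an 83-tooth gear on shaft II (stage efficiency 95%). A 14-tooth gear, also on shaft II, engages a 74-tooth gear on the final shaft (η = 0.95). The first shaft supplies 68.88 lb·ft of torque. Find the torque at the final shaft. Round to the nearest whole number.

Gear mesh: ratio = 83/19 = 4.3684; torque at shaft II = 68.88 × 4.3684 × 0.95 = 285.85 lb·ft.
Gear mesh: ratio = 74/14 = 5.2857; torque at the final shaft = 285.85 × 5.2857 × 0.95 = 1435.4 lb·ft.

1435 lb·ft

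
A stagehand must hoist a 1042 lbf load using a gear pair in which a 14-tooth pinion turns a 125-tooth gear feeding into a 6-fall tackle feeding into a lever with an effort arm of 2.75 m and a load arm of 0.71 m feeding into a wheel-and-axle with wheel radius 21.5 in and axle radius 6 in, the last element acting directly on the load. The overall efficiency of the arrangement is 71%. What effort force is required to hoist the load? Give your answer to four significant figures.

1.974 lbf

Gear pair MA = 125/14 = 8.9286.
Block-and-tackle MA = number of supporting rope parts = 6.
Lever MA = effort arm / load arm = 2.75/0.71 = 3.8732.
Wheel-and-axle MA = R/r = 21.5/6 = 3.5833.
Combined ideal MA = 8.9286 × 6 × 3.8732 × 3.5833 = 743.52.
Actual MA = 743.52 × 0.71 = 527.9.
Effort = load / actual MA = 1042 / 527.9 = 1.9739 lbf.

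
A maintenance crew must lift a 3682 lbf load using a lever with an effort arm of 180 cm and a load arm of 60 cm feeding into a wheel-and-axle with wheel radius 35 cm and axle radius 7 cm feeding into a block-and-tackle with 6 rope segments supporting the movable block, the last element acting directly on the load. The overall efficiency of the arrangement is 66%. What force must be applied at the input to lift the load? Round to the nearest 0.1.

Lever MA = effort arm / load arm = 180/60 = 3.
Wheel-and-axle MA = R/r = 35/7 = 5.
Block-and-tackle MA = number of supporting rope parts = 6.
Combined ideal MA = 3 × 5 × 6 = 90.
Actual MA = 90 × 0.66 = 59.4.
Effort = load / actual MA = 3682 / 59.4 = 61.987 lbf.

62.0 lbf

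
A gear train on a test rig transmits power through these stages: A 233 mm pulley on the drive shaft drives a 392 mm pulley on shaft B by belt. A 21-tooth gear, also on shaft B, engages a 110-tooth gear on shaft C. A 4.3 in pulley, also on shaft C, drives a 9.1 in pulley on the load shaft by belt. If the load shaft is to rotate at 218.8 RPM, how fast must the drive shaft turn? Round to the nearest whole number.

4081 RPM

Overall ratio R = 1.6824 × 5.2381 × 2.1163 = 18.65.
Required input speed = output speed × R = 218.8 × 18.65 = 4080.6 RPM.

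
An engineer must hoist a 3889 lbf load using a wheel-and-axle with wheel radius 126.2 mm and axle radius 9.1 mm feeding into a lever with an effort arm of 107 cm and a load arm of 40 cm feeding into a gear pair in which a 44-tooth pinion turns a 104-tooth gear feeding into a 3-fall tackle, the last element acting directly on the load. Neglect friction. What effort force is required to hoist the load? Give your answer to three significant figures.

Wheel-and-axle MA = R/r = 126.2/9.1 = 13.868.
Lever MA = effort arm / load arm = 107/40 = 2.675.
Gear pair MA = 104/44 = 2.3636.
Block-and-tackle MA = number of supporting rope parts = 3.
Combined ideal MA = 13.868 × 2.675 × 2.3636 × 3 = 263.05.
Effort = load / MA = 3889 / 263.05 = 14.784 lbf.

14.8 lbf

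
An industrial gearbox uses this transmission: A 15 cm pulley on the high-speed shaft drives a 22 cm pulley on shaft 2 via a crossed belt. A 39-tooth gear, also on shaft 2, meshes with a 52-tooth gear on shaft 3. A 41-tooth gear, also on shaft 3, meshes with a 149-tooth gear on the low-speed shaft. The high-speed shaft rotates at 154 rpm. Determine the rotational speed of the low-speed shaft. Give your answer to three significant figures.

21.7 rpm

the high-speed shaft → shaft 2 (belt, 22/15): 154 ÷ 1.4667 = 105 rpm
shaft 2 → shaft 3 (gear mesh, 52/39): 105 ÷ 1.3333 = 78.75 rpm
shaft 3 → the low-speed shaft (gear mesh, 149/41): 78.75 ÷ 3.6341 = 21.669 rpm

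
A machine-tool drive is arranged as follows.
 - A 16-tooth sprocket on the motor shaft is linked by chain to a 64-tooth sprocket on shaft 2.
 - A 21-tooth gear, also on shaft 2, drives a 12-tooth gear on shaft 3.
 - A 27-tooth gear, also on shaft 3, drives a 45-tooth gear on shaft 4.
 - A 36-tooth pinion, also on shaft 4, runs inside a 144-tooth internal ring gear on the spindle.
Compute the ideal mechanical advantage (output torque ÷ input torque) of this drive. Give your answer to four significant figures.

Each stage contributes driven/driver: chain 64/16 = 4, gear mesh 12/21 = 0.57143, gear mesh 45/27 = 1.6667, internal gear 144/36 = 4.
Overall: 4 × 0.57143 × 1.6667 × 4 = 15.238.

15.24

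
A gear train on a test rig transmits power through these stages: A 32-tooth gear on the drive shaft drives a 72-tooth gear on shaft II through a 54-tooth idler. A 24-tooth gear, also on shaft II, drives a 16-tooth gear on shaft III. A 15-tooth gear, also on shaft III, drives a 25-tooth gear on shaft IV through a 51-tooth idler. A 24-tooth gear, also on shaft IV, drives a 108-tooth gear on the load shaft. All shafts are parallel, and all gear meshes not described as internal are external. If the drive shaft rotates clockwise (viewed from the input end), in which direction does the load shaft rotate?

clockwise

the drive shaft → shaft II: driver → idler → driven is 2 external meshes, 2 reversals → CW.
shaft II → shaft III: external mesh, 1 reversal → CCW.
shaft III → shaft IV: driver → idler → driven is 2 external meshes, 2 reversals → CCW.
shaft IV → the load shaft: external mesh, 1 reversal → CW.
6 reversals in total — an even number — so the load shaft turns the same way as the drive shaft.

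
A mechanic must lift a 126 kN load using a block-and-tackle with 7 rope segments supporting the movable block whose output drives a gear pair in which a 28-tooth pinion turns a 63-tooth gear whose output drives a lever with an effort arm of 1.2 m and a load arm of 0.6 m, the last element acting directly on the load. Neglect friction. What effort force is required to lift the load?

4 kN

Block-and-tackle MA = number of supporting rope parts = 7.
Gear pair MA = 63/28 = 2.25.
Lever MA = effort arm / load arm = 1.2/0.6 = 2.
Combined ideal MA = 7 × 2.25 × 2 = 31.5.
Effort = load / MA = 126 / 31.5 = 4 kN.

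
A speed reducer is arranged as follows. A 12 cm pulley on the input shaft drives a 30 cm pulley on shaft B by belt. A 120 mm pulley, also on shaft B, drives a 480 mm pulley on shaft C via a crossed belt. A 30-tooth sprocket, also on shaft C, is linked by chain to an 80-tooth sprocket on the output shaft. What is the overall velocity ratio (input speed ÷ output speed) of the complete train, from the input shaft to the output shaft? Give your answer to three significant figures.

Each stage contributes driven/driver: belt 30/12 = 2.5, belt 480/120 = 4, chain 80/30 = 2.6667.
Overall: 2.5 × 4 × 2.6667 = 26.667.

26.7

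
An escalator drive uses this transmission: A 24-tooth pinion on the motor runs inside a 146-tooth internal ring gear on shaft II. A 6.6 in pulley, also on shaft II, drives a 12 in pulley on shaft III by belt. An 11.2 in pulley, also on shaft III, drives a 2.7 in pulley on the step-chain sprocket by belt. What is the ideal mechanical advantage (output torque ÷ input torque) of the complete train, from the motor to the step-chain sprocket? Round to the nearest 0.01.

Each stage contributes driven/driver: internal gear 146/24 = 6.0833, belt 12/6.6 = 1.8182, belt 2.7/11.2 = 0.24107.
Overall: 6.0833 × 1.8182 × 0.24107 = 2.6664.

2.67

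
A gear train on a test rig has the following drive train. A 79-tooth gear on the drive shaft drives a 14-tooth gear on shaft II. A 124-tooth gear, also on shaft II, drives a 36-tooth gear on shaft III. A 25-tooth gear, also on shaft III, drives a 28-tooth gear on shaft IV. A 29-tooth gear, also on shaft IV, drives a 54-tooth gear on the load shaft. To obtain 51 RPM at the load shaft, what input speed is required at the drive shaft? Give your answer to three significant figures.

Overall ratio R = 0.17722 × 0.29032 × 1.12 × 1.8621 = 0.1073.
Required input speed = output speed × R = 51 × 0.1073 = 5.4722 RPM.

5.47 RPM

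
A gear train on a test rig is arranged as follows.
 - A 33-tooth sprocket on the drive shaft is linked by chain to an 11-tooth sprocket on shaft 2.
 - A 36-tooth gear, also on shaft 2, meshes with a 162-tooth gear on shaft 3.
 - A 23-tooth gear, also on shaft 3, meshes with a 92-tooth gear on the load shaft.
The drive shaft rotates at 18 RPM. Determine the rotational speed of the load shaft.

3 RPM

the drive shaft → shaft 2 (chain, 11/33): 18 ÷ 0.33333 = 54 RPM
shaft 2 → shaft 3 (gear mesh, 162/36): 54 ÷ 4.5 = 12 RPM
shaft 3 → the load shaft (gear mesh, 92/23): 12 ÷ 4 = 3 RPM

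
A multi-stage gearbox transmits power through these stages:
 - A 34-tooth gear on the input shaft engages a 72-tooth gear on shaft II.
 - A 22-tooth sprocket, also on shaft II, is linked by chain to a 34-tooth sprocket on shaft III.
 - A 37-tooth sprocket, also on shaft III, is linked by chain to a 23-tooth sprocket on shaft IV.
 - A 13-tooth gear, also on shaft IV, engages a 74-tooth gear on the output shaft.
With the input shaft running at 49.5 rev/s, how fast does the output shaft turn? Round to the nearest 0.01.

4.27 rev/s

Gear mesh: ratio = 72/34 = 2.1176, so shaft II turns at 49.5 / 2.1176 = 23.375 rev/s.
Chain: ratio = 34/22 = 1.5455, so shaft III turns at 23.375 / 1.5455 = 15.125 rev/s.
Chain: ratio = 23/37 = 0.62162, so shaft IV turns at 15.125 / 0.62162 = 24.332 rev/s.
Gear mesh: ratio = 74/13 = 5.6923, so the output shaft turns at 24.332 / 5.6923 = 4.2745 rev/s.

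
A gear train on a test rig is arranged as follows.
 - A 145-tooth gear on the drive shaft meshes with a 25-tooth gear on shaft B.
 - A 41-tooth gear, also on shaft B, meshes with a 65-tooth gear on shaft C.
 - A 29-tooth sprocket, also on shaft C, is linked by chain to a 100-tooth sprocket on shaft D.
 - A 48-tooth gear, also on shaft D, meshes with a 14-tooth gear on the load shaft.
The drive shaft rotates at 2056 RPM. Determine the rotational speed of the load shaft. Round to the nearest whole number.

gear mesh 25/145 = 0.17241 → 2056/0.17241 = 11925 RPM
gear mesh 65/41 = 1.5854 → 11925/1.5854 = 7521.8 RPM
chain 100/29 = 3.4483 → 7521.8/3.4483 = 2181.3 RPM
gear mesh 14/48 = 0.29167 → 2181.3/0.29167 = 7478.8 RPM

7479 RPM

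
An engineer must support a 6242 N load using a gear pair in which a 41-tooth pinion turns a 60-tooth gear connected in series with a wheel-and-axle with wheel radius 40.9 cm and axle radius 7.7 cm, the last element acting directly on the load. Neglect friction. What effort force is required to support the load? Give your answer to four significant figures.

803.0 N

Gear pair MA = 60/41 = 1.4634.
Wheel-and-axle MA = R/r = 40.9/7.7 = 5.3117.
Combined ideal MA = 1.4634 × 5.3117 = 7.7732.
Effort = load / MA = 6242 / 7.7732 = 803.02 N.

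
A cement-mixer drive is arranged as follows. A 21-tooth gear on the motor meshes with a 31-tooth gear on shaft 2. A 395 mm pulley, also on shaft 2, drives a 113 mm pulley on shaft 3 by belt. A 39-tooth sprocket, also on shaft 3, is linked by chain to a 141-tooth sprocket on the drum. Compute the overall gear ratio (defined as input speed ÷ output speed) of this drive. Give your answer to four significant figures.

Each stage contributes driven/driver: gear mesh 31/21 = 1.4762, belt 113/395 = 0.28608, chain 141/39 = 3.6154.
Overall: 1.4762 × 0.28608 × 3.6154 = 1.5268.

1.527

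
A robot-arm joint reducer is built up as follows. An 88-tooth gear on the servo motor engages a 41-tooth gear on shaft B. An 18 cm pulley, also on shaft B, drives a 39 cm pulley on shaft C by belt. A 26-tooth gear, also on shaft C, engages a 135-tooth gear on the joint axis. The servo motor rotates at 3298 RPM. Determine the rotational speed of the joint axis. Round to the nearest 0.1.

629.2 RPM

Gear mesh: ratio = 41/88 = 0.46591, so shaft B turns at 3298 / 0.46591 = 7078.6 RPM.
Belt: ratio = 39/18 = 2.1667, so shaft C turns at 7078.6 / 2.1667 = 3267.1 RPM.
Gear mesh: ratio = 135/26 = 5.1923, so the joint axis turns at 3267.1 / 5.1923 = 629.21 RPM.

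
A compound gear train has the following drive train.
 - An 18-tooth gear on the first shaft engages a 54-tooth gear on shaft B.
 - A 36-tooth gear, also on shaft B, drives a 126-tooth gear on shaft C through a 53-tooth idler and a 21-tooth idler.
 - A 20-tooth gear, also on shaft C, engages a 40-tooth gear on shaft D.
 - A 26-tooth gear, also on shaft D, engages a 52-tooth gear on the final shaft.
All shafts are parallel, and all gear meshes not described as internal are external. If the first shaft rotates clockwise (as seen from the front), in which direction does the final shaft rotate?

clockwise

the first shaft → shaft B: external mesh, 1 reversal → CCW.
shaft B → shaft C: driver → idler → idler → driven is 3 external meshes, 3 reversals → CW.
shaft C → shaft D: external mesh, 1 reversal → CCW.
shaft D → the final shaft: external mesh, 1 reversal → CW.
6 reversals in total — an even number — so the final shaft turns the same way as the first shaft.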